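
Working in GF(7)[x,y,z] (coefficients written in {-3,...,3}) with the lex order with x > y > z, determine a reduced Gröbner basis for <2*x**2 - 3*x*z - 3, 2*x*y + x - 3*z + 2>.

f_1 = 2*x**2 - 3*x*z - 3, LT = x**2.
f_2 = 2*x*y + x - 3*z + 2, LT = x*y.

S(f_1,f_2): lcm = x**2*y. S = 3*x**2 + 2*x*y*z - 2*x*z - x + 2*y.
  leading term x**2: subtract (-2)·f_1 from 3*x**2 + 2*x*y*z - 2*x*z - x + 2*y → 2*x*y*z - x*z - x + 2*y + 1
  leading term x*y*z: subtract (z)·f_2 from 2*x*y*z - x*z - x + 2*y + 1 → -2*x*z - x + 2*y + 3*z**2 - 2*z + 1
  leading term x*z: no divisor's leading term divides it; move -2*x*z to the remainder.
  leading term x: no divisor's leading term divides it; move -x to the remainder.
  leading term y: no divisor's leading term divides it; move 2*y to the remainder.
  leading term z**2: no divisor's leading term divides it; move 3*z**2 to the remainder.
  leading term z: no divisor's leading term divides it; move -2*z to the remainder.
  leading term 1: no divisor's leading term divides it; move 1 to the remainder.
  remainder -2*x*z - x + 2*y + 3*z**2 - 2*z + 1 ≠ 0; add g_3 = -2*x*z - x + 2*y + 3*z**2 - 2*z + 1 to the basis.

S(f_1,g_3): lcm = x**2*z. S = 3*x**2 + x*y - x*z - 3*x + 2*z.
  leading term x**2: subtract (-2)·f_1 from 3*x**2 + x*y - x*z - 3*x + 2*z → x*y - 3*x + 2*z + 1
  leading term x*y: subtract (-3)·f_2 from x*y - 3*x + 2*z + 1 → 0
  remainder 0.

S(f_2,g_3): lcm = x*y*z. S = 3*x*y - 3*x*z + y**2 - 2*y*z**2 - y*z - 3*y + 2*z**2 + z.
  leading term x*y: subtract (-2)·f_2 from 3*x*y - 3*x*z + y**2 - 2*y*z**2 - y*z - 3*y + 2*z**2 + z → -3*x*z + 2*x + y**2 - 2*y*z**2 - y*z - 3*y + 2*z**2 + 2*z - 3
  leading term x*z: subtract (-2)·g_3 from -3*x*z + 2*x + y**2 - 2*y*z**2 - y*z - 3*y + 2*z**2 + 2*z - 3 → y**2 - 2*y*z**2 - y*z + y + z**2 - 2*z - 1
  leading term y**2: no divisor's leading term divides it; move y**2 to the remainder.
  leading term y*z**2: no divisor's leading term divides it; move -2*y*z**2 to the remainder.
  leading term y*z: no divisor's leading term divides it; move -y*z to the remainder.
  leading term y: no divisor's leading term divides it; move y to the remainder.
  leading term z**2: no divisor's leading term divides it; move z**2 to the remainder.
  leading term z: no divisor's leading term divides it; move -2*z to the remainder.
  leading term 1: no divisor's leading term divides it; move -1 to the remainder.
  remainder y**2 - 2*y*z**2 - y*z + y + z**2 - 2*z - 1 ≠ 0; add g_4 = y**2 - 2*y*z**2 - y*z + y + z**2 - 2*z - 1 to the basis.

S(f_1,g_4): leading monomials are coprime, so the S-polynomial reduces to 0 (Buchberger's first criterion).
S(f_2,g_4): lcm = x*y**2. S = 2*x*y*z**2 + x*y*z + 3*x*y - x*z**2 + 2*x*z + x + 2*y*z + y.
  leading term x*y*z**2: subtract (z**2)·f_2 from 2*x*y*z**2 + x*y*z + 3*x*y - x*z**2 + 2*x*z + x + 2*y*z + y → x*y*z + 3*x*y - 2*x*z**2 + 2*x*z + x + 2*y*z + y + 3*z**3 - 2*z**2
  leading term x*y*z: subtract (-3*z)·f_2 from x*y*z + 3*x*y - 2*x*z**2 + 2*x*z + x + 2*y*z + y + 3*z**3 - 2*z**2 → 3*x*y - 2*x*z**2 - 2*x*z + x + 2*y*z + y + 3*z**3 + 3*z**2 - z
  leading term x*y: subtract (-2)·f_2 from 3*x*y - 2*x*z**2 - 2*x*z + x + 2*y*z + y + 3*z**3 + 3*z**2 - z → -2*x*z**2 - 2*x*z + 3*x + 2*y*z + y + 3*z**3 + 3*z**2 - 3
  leading term x*z**2: subtract (z)·g_3 from -2*x*z**2 - 2*x*z + 3*x + 2*y*z + y + 3*z**3 + 3*z**2 - 3 → -x*z + 3*x + y - 2*z**2 - z - 3
  leading term x*z: subtract (-3)·g_3 from -x*z + 3*x + y - 2*z**2 - z - 3 → 0
  remainder 0.

S(g_3,g_4): leading monomials are coprime, so the S-polynomial reduces to 0 (Buchberger's first criterion).
Every S-polynomial of the final basis reduces to 0, so we have a Gröbner basis.

G = {x**2 - x + 2*y + 3*z**2 - 2*z + 3, x*y - 3*x + 2*z + 1, x*z - 3*x - y + 2*z**2 + z + 3, y**2 - 2*y*z**2 - y*z + y + z**2 - 2*z - 1}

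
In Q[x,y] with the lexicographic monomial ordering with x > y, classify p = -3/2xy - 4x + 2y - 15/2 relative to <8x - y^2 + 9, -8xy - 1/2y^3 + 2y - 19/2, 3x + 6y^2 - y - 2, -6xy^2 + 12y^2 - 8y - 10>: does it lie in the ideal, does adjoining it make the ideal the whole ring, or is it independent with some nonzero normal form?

First compute the reduced Gröbner basis of I by Buchberger's algorithm.
f_1 = 8x - y^2 + 9, LT = x.
f_2 = -8xy - 1/2y^3 + 2y - 19/2, LT = xy.
f_3 = 3x + 6y^2 - y - 2, LT = x.
f_4 = -6xy^2 + 12y^2 - 8y - 10, LT = xy^2.

S(f_1,f_2): lcm = xy. S = -3/16y^3 + 11/8y - 19/16.
  reduce S modulo (f_1, f_2, f_3, f_4):
  remainder -3/16y^3 + 11/8y - 19/16 ≠ 0; add h_5 = -3/16y^3 + 11/8y - 19/16 to the basis.

S(f_1,f_3): lcm = x. S = -17/8y^2 + 1/3y + 43/24.
  reduce S modulo (f_1, f_2, f_3, f_4, h_5):
  remainder -17/8y^2 + 1/3y + 43/24 ≠ 0; add h_6 = -17/8y^2 + 1/3y + 43/24 to the basis.

S(f_1,f_4): lcm = xy^2. S = -1/8y^4 + 25/8y^2 - 4/3y - 5/3.
  reduce S modulo (f_1, f_2, f_3, f_4, h_5, h_6):
  remainder -239/1224y + 239/1224 ≠ 0; add h_7 = -239/1224y + 239/1224 to the basis.

The other S-polynomials (S(f_2,f_3), S(f_2,f_4), S(f_3,f_4), S(f_1,h_5), S(f_2,h_5), S(f_3,h_5), S(f_4,h_5), S(f_1,h_6), S(f_2,h_6), S(f_3,h_6), S(f_4,h_6), S(h_5,h_6), S(f_1,h_7), S(f_2,h_7), S(f_3,h_7), S(f_4,h_7), S(h_5,h_7), S(h_6,h_7)) all reduce to 0 modulo the current basis, so we have a Gröbner basis.
Inter-reduce: drop elements whose leading term is divisible by another's, tail-reduce, and make monic.
Reduced Gröbner basis: {x + 1, y - 1}.
Label its elements g_1 = x + 1, g_2 = y - 1.

Reduce p = -3/2xy - 4x + 2y - 15/2 modulo G:
  leading term xy: subtract (-3/2y)·g_1 from -3/2xy - 4x + 2y - 15/2 → -4x + 7/2y - 15/2
  leading term x: subtract (-4)·g_1 from -4x + 7/2y - 15/2 → 7/2y - 7/2
  leading term y: subtract (7/2)·g_2 from 7/2y - 7/2 → 0
  normal form = 0.
Since the normal form is 0, p ∈ I.

-3/2xy - 4x + 2y - 15/2 lies in I (it reduces to 0).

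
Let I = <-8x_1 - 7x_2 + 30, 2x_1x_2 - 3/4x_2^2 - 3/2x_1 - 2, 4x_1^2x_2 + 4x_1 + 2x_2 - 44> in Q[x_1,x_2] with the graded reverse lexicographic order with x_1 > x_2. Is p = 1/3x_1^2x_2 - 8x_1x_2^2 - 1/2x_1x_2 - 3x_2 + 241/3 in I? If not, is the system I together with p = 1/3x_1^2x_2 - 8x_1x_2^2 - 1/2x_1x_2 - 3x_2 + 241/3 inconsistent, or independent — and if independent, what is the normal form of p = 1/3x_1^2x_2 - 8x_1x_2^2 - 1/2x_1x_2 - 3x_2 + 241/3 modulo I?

Adjoining 1/3x_1^2x_2 - 8x_1x_2^2 - 1/2x_1x_2 - 3x_2 + 241/3 makes the ideal the whole ring: the system is inconsistent.

First compute the reduced Gröbner basis of I by Buchberger's algorithm.
f_1 = -8x_1 - 7x_2 + 30, LT = x_1.
f_2 = 2x_1x_2 - 3/4x_2^2 - 3/2x_1 - 2, LT = x_1x_2.
f_3 = 4x_1^2x_2 + 4x_1 + 2x_2 - 44, LT = x_1^2x_2.

S(f_1,f_2): lcm = x_1x_2. S = 5/4x_2^2 + 3/4x_1 - 15/4x_2 + 1.
  reduce S modulo (f_1, f_2, f_3):
  remainder 5/4x_2^2 - 141/32x_2 + 61/16 ≠ 0; add h_4 = 5/4x_2^2 - 141/32x_2 + 61/16 to the basis.

S(f_1,f_3): lcm = x_1^2x_2. S = 7/8x_1x_2^2 - 15/4x_1x_2 - x_1 - 1/2x_2 + 11.
  reduce S modulo (f_1, f_2, f_3, h_4):
  remainder 232151/102400x_2 - 232151/51200 ≠ 0; add h_5 = 232151/102400x_2 - 232151/51200 to the basis.

The other S-polynomials (S(f_2,f_3), S(f_1,h_4), S(f_2,h_4), S(f_3,h_4), S(f_1,h_5), S(f_2,h_5), S(f_3,h_5), S(h_4,h_5)) all reduce to 0 modulo the current basis, so we have a Gröbner basis.
Inter-reduce: drop elements whose leading term is divisible by another's, tail-reduce, and make monic.
Reduced Gröbner basis: {x_1 - 2, x_2 - 2}.
Label its elements g_1 = x_1 - 2, g_2 = x_2 - 2.

Reduce p = 1/3x_1^2x_2 - 8x_1x_2^2 - 1/2x_1x_2 - 3x_2 + 241/3 modulo G:
  leading term x_1^2x_2: subtract (1/3x_1x_2)·g_1 from 1/3x_1^2x_2 - 8x_1x_2^2 - 1/2x_1x_2 - 3x_2 + 241/3 → -8x_1x_2^2 + 1/6x_1x_2 - 3x_2 + 241/3
  leading term x_1x_2^2: subtract (-8x_2^2)·g_1 from -8x_1x_2^2 + 1/6x_1x_2 - 3x_2 + 241/3 → 1/6x_1x_2 - 16x_2^2 - 3x_2 + 241/3
  leading term x_1x_2: subtract (1/6x_2)·g_1 from 1/6x_1x_2 - 16x_2^2 - 3x_2 + 241/3 → -16x_2^2 - 8/3x_2 + 241/3
  leading term x_2^2: subtract (-16x_2)·g_2 from -16x_2^2 - 8/3x_2 + 241/3 → -104/3x_2 + 241/3
  leading term x_2: subtract (-104/3)·g_2 from -104/3x_2 + 241/3 → 11
  leading term 1: no divisor's leading term divides it; move 11 to the remainder.
  normal form = 11.
The normal form is nonzero, so p ∉ I. Since p minus its normal form lies in I, I + (p) = I + (r) where r = 11; decide whether this ideal is the whole ring.
Here r = 11 is a nonzero constant, hence a unit: 1 ∈ I + (p), the Gröbner basis of I + (p) is {1}, and the enlarged system has no common solution — adjoining p is inconsistent.

Ideal membership is decidable via reduction modulo a Gröbner basis.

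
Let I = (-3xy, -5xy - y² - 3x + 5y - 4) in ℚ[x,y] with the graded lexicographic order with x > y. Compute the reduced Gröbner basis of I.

f_1 = -3xy, LT = xy.
f_2 = -5xy - y² - 3x + 5y - 4, LT = xy.

S(f_1,f_2): lcm = xy. S = -⅕y² - ⅗x + y - ⅘.
  leading term y²: no divisor's leading term divides it; move -⅕y² to the remainder.
  leading term x: no divisor's leading term divides it; move -⅗x to the remainder.
  leading term y: no divisor's leading term divides it; move y to the remainder.
  leading term 1: no divisor's leading term divides it; move -⅘ to the remainder.
  remainder -⅕y² - ⅗x + y - ⅘ ≠ 0; add g_3 = -⅕y² - ⅗x + y - ⅘ to the basis.

S(f_1,g_3): lcm = xy². S = -3x² + 5xy - 4x.
  leading term x²: no divisor's leading term divides it; move -3x² to the remainder.
  leading term xy: subtract (-5/3)·f_1 from 5xy - 4x → -4x
  leading term x: no divisor's leading term divides it; move -4x to the remainder.
  remainder -3x² - 4x ≠ 0; add g_4 = -3x² - 4x to the basis.

The other S-polynomials (S(f_2,g_3), S(f_1,g_4), S(f_2,g_4), S(g_3,g_4)) all reduce to 0 modulo the current basis, so we have a Gröbner basis.
Inter-reduce: drop elements whose leading term is divisible by another's, tail-reduce, and make monic.

G = {x² + 4/3x, xy, y² + 3x - 5y + 4}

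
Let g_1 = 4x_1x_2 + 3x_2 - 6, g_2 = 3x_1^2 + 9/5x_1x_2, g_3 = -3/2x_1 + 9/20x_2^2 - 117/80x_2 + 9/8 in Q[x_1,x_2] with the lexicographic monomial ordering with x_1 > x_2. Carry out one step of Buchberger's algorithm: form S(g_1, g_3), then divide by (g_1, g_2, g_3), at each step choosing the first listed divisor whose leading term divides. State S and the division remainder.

lcm(LM(g_1), LM(g_3)) = x_1x_2.
S = (lcm/LT(g_1))·g_1 − (lcm/LT(g_3))·g_3 = 3/10x_2^3 - 39/40x_2^2 + 3/2x_2 - 3/2.
Reduce S modulo (g_1, g_2, g_3) in that order:
  leading term x_2^3: no divisor's leading term divides it; move 3/10x_2^3 to the remainder.
  leading term x_2^2: no divisor's leading term divides it; move -39/40x_2^2 to the remainder.
  leading term x_2: no divisor's leading term divides it; move 3/2x_2 to the remainder.
  leading term 1: no divisor's leading term divides it; move -3/2 to the remainder.
The remainder 3/10x_2^3 - 39/40x_2^2 + 3/2x_2 - 3/2 is nonzero, so it would be added as the next basis element.

S(g_1, g_3) = 3/10x_2^3 - 39/40x_2^2 + 3/2x_2 - 3/2; remainder on division = 3/10x_2^3 - 39/40x_2^2 + 3/2x_2 - 3/2.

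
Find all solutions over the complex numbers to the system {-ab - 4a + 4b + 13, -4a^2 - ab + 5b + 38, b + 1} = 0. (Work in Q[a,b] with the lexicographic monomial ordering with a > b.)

{(3, -1)}

Compute a lex Gröbner basis by Buchberger's algorithm.
f_1 = -ab - 4a + 4b + 13, LT = ab.
f_2 = -4a^2 - ab + 5b + 38, LT = a^2.
f_3 = b + 1, LT = b.

S(f_1,f_2): lcm = a^2b. S = 4a^2 - 1/4ab^2 - 4ab - 13a + 5/4b^2 + 19/2b.
  leading term a^2: subtract (-1)·f_2 from 4a^2 - 1/4ab^2 - 4ab - 13a + 5/4b^2 + 19/2b → -1/4ab^2 - 5ab - 13a + 5/4b^2 + 29/2b + 38
  leading term ab^2: subtract (1/4b)·f_1 from -1/4ab^2 - 5ab - 13a + 5/4b^2 + 29/2b + 38 → -4ab - 13a + 1/4b^2 + 45/4b + 38
  leading term ab: subtract (4)·f_1 from -4ab - 13a + 1/4b^2 + 45/4b + 38 → 3a + 1/4b^2 - 19/4b - 14
  leading term a: no divisor's leading term divides it; move 3a to the remainder.
  leading term b^2: subtract (1/4b)·f_3 from 1/4b^2 - 19/4b - 14 → -5b - 14
  leading term b: subtract (-5)·f_3 from -5b - 14 → -9
  leading term 1: no divisor's leading term divides it; move -9 to the remainder.
  remainder 3a - 9 ≠ 0; add h_4 = 3a - 9 to the basis.

The other S-polynomials (S(f_1,f_3), S(f_2,f_3), S(f_1,h_4), S(f_2,h_4), S(f_3,h_4)) all reduce to 0 modulo the current basis, so we have a Gröbner basis.
Inter-reduce: drop elements whose leading term is divisible by another's, tail-reduce, and make monic.
Reduced Gröbner basis: {a - 3, b + 1}.

The lex basis is triangular: the last element involves only b. Solving b + 1 = 0 gives b ∈ {-1}; substituting each value into the earlier elements determines the remaining variables.
  b = -1: the earlier basis element becomes a - 3 = 0, giving a = 3 — point (3, -1).
Substituting each solution back into the original system confirms all equations vanish.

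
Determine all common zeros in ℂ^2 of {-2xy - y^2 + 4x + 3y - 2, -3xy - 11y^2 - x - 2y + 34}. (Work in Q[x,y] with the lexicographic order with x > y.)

Compute a lex Gröbner basis by Buchberger's algorithm.
f_1 = -2xy + 4x - y^2 + 3y - 2, LT = xy.
f_2 = -3xy - x - 11y^2 - 2y + 34, LT = xy.

S(f_1,f_2): lcm = xy. S = -7/3x - 19/6y^2 - 13/6y + 37/3.
  leading term x: no divisor's leading term divides it; move -7/3x to the remainder.
  leading term y^2: no divisor's leading term divides it; move -19/6y^2 to the remainder.
  leading term y: no divisor's leading term divides it; move -13/6y to the remainder.
  leading term 1: no divisor's leading term divides it; move 37/3 to the remainder.
  remainder -7/3x - 19/6y^2 - 13/6y + 37/3 ≠ 0; add h_3 = -7/3x - 19/6y^2 - 13/6y + 37/3 to the basis.

S(f_1,h_3): lcm = xy. S = -2x - 19/14y^3 - 3/7y^2 + 53/14y + 1.
  leading term x: subtract (6/7)·h_3 from -2x - 19/14y^3 - 3/7y^2 + 53/14y + 1 → -19/14y^3 + 16/7y^2 + 79/14y - 67/7
  leading term y^3: no divisor's leading term divides it; move -19/14y^3 to the remainder.
  leading term y^2: no divisor's leading term divides it; move 16/7y^2 to the remainder.
  leading term y: no divisor's leading term divides it; move 79/14y to the remainder.
  leading term 1: no divisor's leading term divides it; move -67/7 to the remainder.
  remainder -19/14y^3 + 16/7y^2 + 79/14y - 67/7 ≠ 0; add h_4 = -19/14y^3 + 16/7y^2 + 79/14y - 67/7 to the basis.

The other S-polynomials (S(f_2,h_3), S(f_1,h_4), S(f_2,h_4), S(h_3,h_4)) all reduce to 0 modulo the current basis, so we have a Gröbner basis.
Inter-reduce: drop elements whose leading term is divisible by another's, tail-reduce, and make monic.
Reduced Gröbner basis: {x + 19/14y^2 + 13/14y - 37/7, y^3 - 32/19y^2 - 79/19y + 134/19}.

From the last basis element, y^3 - 32/19y^2 - 79/19y + 134/19 = 0, so y takes values in {2, -3/19 + sqrt(1282)/19, -sqrt(1282)/19 - 3/19}. Each choice, substituted upward through the basis, yields the corresponding point(s) of the solution set.
  y = 2: the earlier basis element becomes x + 2 = 0, giving x = -2 — point (-2, 2).
  y = -3/19 + sqrt(1282)/19: the earlier basis element becomes x - 11/19 + sqrt(1282)/38 = 0, giving x = 11/19 - sqrt(1282)/38 — point (11/19 - sqrt(1282)/38, -3/19 + sqrt(1282)/19).
  y = -sqrt(1282)/19 - 3/19: the earlier basis element becomes x - sqrt(1282)/38 - 11/19 = 0, giving x = 11/19 + sqrt(1282)/38 — point (11/19 + sqrt(1282)/38, -sqrt(1282)/19 - 3/19).
Substituting each solution back into the original system confirms all equations vanish.
This is the nonlinear analogue of row-reducing a linear system.

{(-2, 2), (11/19 - sqrt(1282)/38, -3/19 + sqrt(1282)/19), (11/19 + sqrt(1282)/38, -sqrt(1282)/19 - 3/19)}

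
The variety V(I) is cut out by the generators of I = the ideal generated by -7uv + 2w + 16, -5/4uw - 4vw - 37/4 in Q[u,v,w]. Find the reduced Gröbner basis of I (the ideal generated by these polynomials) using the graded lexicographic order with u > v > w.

G = {v^2w + 5/56w^2 + 37/16v + 5/7w, uv - 2/7w - 16/7, uw + 16/5vw + 37/5}

f_1 = -7uv + 2w + 16, LT = uv.
f_2 = -5/4uw - 4vw - 37/4, LT = uw.

S(f_1,f_2): lcm = uvw. S = -16/5v^2w - 2/7w^2 - 37/5v - 16/7w.
  reduce S modulo (f_1, f_2):
  remainder -16/5v^2w - 2/7w^2 - 37/5v - 16/7w ≠ 0; add g_3 = -16/5v^2w - 2/7w^2 - 37/5v - 16/7w to the basis.

The other S-polynomials (S(f_1,g_3), S(f_2,g_3)) all reduce to 0 modulo the current basis, so we have a Gröbner basis.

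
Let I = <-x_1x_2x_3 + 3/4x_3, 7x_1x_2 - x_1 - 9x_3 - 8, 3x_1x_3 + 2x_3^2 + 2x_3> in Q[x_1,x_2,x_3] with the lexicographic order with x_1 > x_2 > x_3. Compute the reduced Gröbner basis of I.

G = {x_1x_2 - 1/7x_1 - 9/7x_3 - 8/7, x_1x_3 + 1/2x_3, x_2x_3 + 3/2x_3, x_3^2 + 1/4x_3}

f_1 = -x_1x_2x_3 + 3/4x_3, LT = x_1x_2x_3.
f_2 = 7x_1x_2 - x_1 - 9x_3 - 8, LT = x_1x_2.
f_3 = 3x_1x_3 + 2x_3^2 + 2x_3, LT = x_1x_3.

S(f_1,f_2): lcm = x_1x_2x_3. S = 1/7x_1x_3 + 9/7x_3^2 + 11/28x_3.
  leading term x_1x_3: subtract (1/21)·f_3 from 1/7x_1x_3 + 9/7x_3^2 + 11/28x_3 → 25/21x_3^2 + 25/84x_3
  leading term x_3^2: no divisor's leading term divides it; move 25/21x_3^2 to the remainder.
  leading term x_3: no divisor's leading term divides it; move 25/84x_3 to the remainder.
  remainder 25/21x_3^2 + 25/84x_3 ≠ 0; add g_4 = 25/21x_3^2 + 25/84x_3 to the basis.

S(f_1,f_3): lcm = x_1x_2x_3. S = -2/3x_2x_3^2 - 2/3x_2x_3 - 3/4x_3.
  leading term x_2x_3^2: subtract (-14/25x_2)·g_4 from -2/3x_2x_3^2 - 2/3x_2x_3 - 3/4x_3 → -1/2x_2x_3 - 3/4x_3
  leading term x_2x_3: no divisor's leading term divides it; move -1/2x_2x_3 to the remainder.
  leading term x_3: no divisor's leading term divides it; move -3/4x_3 to the remainder.
  remainder -1/2x_2x_3 - 3/4x_3 ≠ 0; add g_5 = -1/2x_2x_3 - 3/4x_3 to the basis.

The other S-polynomials (S(f_2,f_3), S(f_1,g_4), S(f_2,g_4), S(f_3,g_4), S(f_1,g_5), S(f_2,g_5), S(f_3,g_5), S(g_4,g_5)) all reduce to 0 modulo the current basis, so we have a Gröbner basis.
Inter-reduce: drop elements whose leading term is divisible by another's, tail-reduce, and make monic.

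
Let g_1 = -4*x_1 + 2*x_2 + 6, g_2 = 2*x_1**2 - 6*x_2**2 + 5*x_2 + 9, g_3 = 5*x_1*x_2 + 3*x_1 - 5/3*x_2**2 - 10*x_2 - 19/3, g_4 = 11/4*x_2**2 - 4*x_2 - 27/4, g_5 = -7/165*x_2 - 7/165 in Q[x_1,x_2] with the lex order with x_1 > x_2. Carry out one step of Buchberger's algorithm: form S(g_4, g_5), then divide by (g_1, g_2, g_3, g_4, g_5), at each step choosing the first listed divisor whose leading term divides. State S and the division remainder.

lcm(LM(g_4), LM(g_5)) = x_2**2.
S = (lcm/LT(g_4))·g_4 − (lcm/LT(g_5))·g_5 = -27/11*x_2 - 27/11.
Reduce S modulo (g_1, g_2, g_3, g_4, g_5) in that order:
  leading term x_2: subtract (405/7)·g_5 from -27/11*x_2 - 27/11 → 0
The remainder is 0, so this S-polynomial contributes no new basis element.

S(g_4, g_5) = -27/11*x_2 - 27/11; remainder on division = 0.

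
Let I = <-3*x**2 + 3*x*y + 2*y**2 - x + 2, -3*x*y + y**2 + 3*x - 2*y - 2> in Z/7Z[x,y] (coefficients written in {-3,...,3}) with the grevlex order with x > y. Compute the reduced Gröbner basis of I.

G = {y**3 - 3*y**2 + 2*x + 2*y + 1, x**2 - y**2 - 3*x + 3*y, x*y + 2*y**2 - x + 3*y + 3}

f_1 = -3*x**2 + 3*x*y + 2*y**2 - x + 2, LT = x**2.
f_2 = -3*x*y + y**2 + 3*x - 2*y - 2, LT = x*y.

S(f_1,f_2): lcm = x**2*y. S = -3*x*y**2 - 3*y**3 + x**2 + 2*x*y - 3*x - 3*y.
  leading term x*y**2: subtract (y)·f_2 from -3*x*y**2 - 3*y**3 + x**2 + 2*x*y - 3*x - 3*y → 3*y**3 + x**2 - x*y + 2*y**2 - 3*x - y
  leading term y**3: no divisor's leading term divides it; move 3*y**3 to the remainder.
  leading term x**2: subtract (2)·f_1 from x**2 - x*y + 2*y**2 - 3*x - y → -2*y**2 - x - y + 3
  leading term y**2: no divisor's leading term divides it; move -2*y**2 to the remainder.
  leading term x: no divisor's leading term divides it; move -x to the remainder.
  leading term y: no divisor's leading term divides it; move -y to the remainder.
  leading term 1: no divisor's leading term divides it; move 3 to the remainder.
  remainder 3*y**3 - 2*y**2 - x - y + 3 ≠ 0; add g_3 = 3*y**3 - 2*y**2 - x - y + 3 to the basis.

The other S-polynomials (S(f_1,g_3), S(f_2,g_3)) all reduce to 0 modulo the current basis, so we have a Gröbner basis.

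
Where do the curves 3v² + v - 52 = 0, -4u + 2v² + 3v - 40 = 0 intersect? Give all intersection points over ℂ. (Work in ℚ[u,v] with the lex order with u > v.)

Compute a lex Gröbner basis by Buchberger's algorithm.
f_1 = 3v² + v - 52, LT = v².
f_2 = -4u + 2v² + 3v - 40, LT = u.

The S-polynomials (S(f_1,f_2)) all reduce to 0 modulo the current basis, so we have a Gröbner basis.
Inter-reduce: drop elements whose leading term is divisible by another's, tail-reduce, and make monic.
Reduced Gröbner basis: {u - 7/12v + 4/3, v² + ⅓v - 52/3}.

Elimination: the polynomial v² + ⅓v - 52/3 lies in the elimination ideal for v, so v ∈ {-13/3, 4}. For each such v, the remaining basis elements (now univariate) give the rest of the solution.
  v = -13/3: the earlier basis element becomes u + 139/36 = 0, giving u = -139/36 — point (-139/36, -13/3).
  v = 4: the earlier basis element becomes u - 1 = 0, giving u = 1 — point (1, 4).
Check: every point annihilates each of the original generators.
A lex Gröbner basis triangularizes the system, enabling back-substitution.

{(-139/36, -13/3), (1, 4)}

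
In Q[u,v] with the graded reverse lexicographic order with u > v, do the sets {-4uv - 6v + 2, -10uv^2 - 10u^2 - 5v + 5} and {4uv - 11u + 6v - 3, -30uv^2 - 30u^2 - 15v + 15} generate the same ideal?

No, the ideals differ.

For a fixed monomial order, each ideal has a unique reduced Gröbner basis; comparing bases decides equality.
Buchberger on the first generating set:
f_1 = -4uv - 6v + 2, LT = uv.
f_2 = -10uv^2 - 10u^2 - 5v + 5, LT = uv^2.

S(f_1,f_2): lcm = uv^2. S = -u^2 + 3/2v^2 - v + 1/2.
  reduce S modulo (f_1, f_2):
  remainder -u^2 + 3/2v^2 - v + 1/2 ≠ 0; add g_3 = -u^2 + 3/2v^2 - v + 1/2 to the basis.

S(f_1,g_3): lcm = u^2v. S = 3/2v^3 + 3/2uv - v^2 - 1/2u + 1/2v.
  reduce S modulo (f_1, f_2, g_3):
  remainder 3/2v^3 - v^2 - 1/2u - 7/4v + 3/4 ≠ 0; add g_4 = 3/2v^3 - v^2 - 1/2u - 7/4v + 3/4 to the basis.

The other S-polynomials (S(f_2,g_3), S(f_1,g_4), S(f_2,g_4), S(g_3,g_4)) all reduce to 0 modulo the current basis, so we have a Gröbner basis.
Inter-reduce: drop elements whose leading term is divisible by another's, tail-reduce, and make monic.
Reduced Gröbner basis: {v^3 - 2/3v^2 - 1/3u - 7/6v + 1/2, u^2 - 3/2v^2 + v - 1/2, uv + 3/2v - 1/2}.

Buchberger on the second generating set:
h_1 = 4uv - 11u + 6v - 3, LT = uv.
h_2 = -30uv^2 - 30u^2 - 15v + 15, LT = uv^2.

S(h_1,h_2): lcm = uv^2. S = -u^2 - 11/4uv + 3/2v^2 - 5/4v + 1/2.
  reduce S modulo (h_1, h_2):
  remainder -u^2 + 3/2v^2 - 121/16u + 23/8v - 25/16 ≠ 0; add k_3 = -u^2 + 3/2v^2 - 121/16u + 23/8v - 25/16 to the basis.

S(h_1,k_3): lcm = u^2v. S = 3/2v^3 - 11/4u^2 - 97/16uv + 23/8v^2 - 3/4u - 25/16v.
  reduce S modulo (h_1, h_2, k_3):
  remainder 3/2v^3 - 5/4v^2 + 27/8u - 3/8v - 1/4 ≠ 0; add k_4 = 3/2v^3 - 5/4v^2 + 27/8u - 3/8v - 1/4 to the basis.

The other S-polynomials (S(h_2,k_3), S(h_1,k_4), S(h_2,k_4), S(k_3,k_4)) all reduce to 0 modulo the current basis, so we have a Gröbner basis.
Inter-reduce: drop elements whose leading term is divisible by another's, tail-reduce, and make monic.
Reduced Gröbner basis: {v^3 - 5/6v^2 + 9/4u - 1/4v - 1/6, u^2 - 3/2v^2 + 121/16u - 23/8v + 25/16, uv - 11/4u + 3/2v - 3/4}.

Since the reduced bases disagree, the two ideals are not the same.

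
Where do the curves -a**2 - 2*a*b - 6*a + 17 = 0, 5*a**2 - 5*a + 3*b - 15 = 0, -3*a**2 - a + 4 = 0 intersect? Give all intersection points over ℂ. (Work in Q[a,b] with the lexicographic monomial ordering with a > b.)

Compute a lex Gröbner basis by Buchberger's algorithm.
f_1 = -a**2 - 2*a*b - 6*a + 17, LT = a**2.
f_2 = 5*a**2 - 5*a + 3*b - 15, LT = a**2.
f_3 = -3*a**2 - a + 4, LT = a**2.

S(f_1,f_2): lcm = a**2. S = 2*a*b + 7*a - 3/5*b - 14.
  leading term a*b: no divisor's leading term divides it; move 2*a*b to the remainder.
  leading term a: no divisor's leading term divides it; move 7*a to the remainder.
  leading term b: no divisor's leading term divides it; move -3/5*b to the remainder.
  leading term 1: no divisor's leading term divides it; move -14 to the remainder.
  remainder 2*a*b + 7*a - 3/5*b - 14 ≠ 0; add h_4 = 2*a*b + 7*a - 3/5*b - 14 to the basis.

S(f_1,f_3): lcm = a**2. S = 2*a*b + 17/3*a - 47/3.
  leading term a*b: subtract (1)·h_4 from 2*a*b + 17/3*a - 47/3 → -4/3*a + 3/5*b - 5/3
  leading term a: no divisor's leading term divides it; move -4/3*a to the remainder.
  leading term b: no divisor's leading term divides it; move 3/5*b to the remainder.
  leading term 1: no divisor's leading term divides it; move -5/3 to the remainder.
  remainder -4/3*a + 3/5*b - 5/3 ≠ 0; add h_5 = -4/3*a + 3/5*b - 5/3 to the basis.

S(f_1,h_4): lcm = a**2*b. S = -7/2*a**2 + 2*a*b**2 + 63/10*a*b + 7*a - 17*b.
  leading term a**2: subtract (7/2)·f_1 from -7/2*a**2 + 2*a*b**2 + 63/10*a*b + 7*a - 17*b → 2*a*b**2 + 133/10*a*b + 28*a - 17*b - 119/2
  leading term a*b**2: subtract (b)·h_4 from 2*a*b**2 + 133/10*a*b + 28*a - 17*b - 119/2 → 63/10*a*b + 28*a + 3/5*b**2 - 3*b - 119/2
  leading term a*b: subtract (63/20)·h_4 from 63/10*a*b + 28*a + 3/5*b**2 - 3*b - 119/2 → 119/20*a + 3/5*b**2 - 111/100*b - 77/5
  leading term a: subtract (-357/80)·h_5 from 119/20*a + 3/5*b**2 - 111/100*b - 77/5 → 3/5*b**2 + 627/400*b - 1827/80
  leading term b**2: no divisor's leading term divides it; move 3/5*b**2 to the remainder.
  leading term b: no divisor's leading term divides it; move 627/400*b to the remainder.
  leading term 1: no divisor's leading term divides it; move -1827/80 to the remainder.
  remainder 3/5*b**2 + 627/400*b - 1827/80 ≠ 0; add h_6 = 3/5*b**2 + 627/400*b - 1827/80 to the basis.

S(f_3,h_4): lcm = a**2*b. S = -7/2*a**2 + 19/30*a*b + 7*a - 4/3*b.
  leading term a**2: subtract (7/2)·f_1 from -7/2*a**2 + 19/30*a*b + 7*a - 4/3*b → 229/30*a*b + 28*a - 4/3*b - 119/2
  leading term a*b: subtract (229/60)·h_4 from 229/30*a*b + 28*a - 4/3*b - 119/2 → 77/60*a + 287/300*b - 91/15
  leading term a: subtract (-77/80)·h_5 from 77/60*a + 287/300*b - 91/15 → 1841/1200*b - 1841/240
  leading term b: no divisor's leading term divides it; move 1841/1200*b to the remainder.
  leading term 1: no divisor's leading term divides it; move -1841/240 to the remainder.
  remainder 1841/1200*b - 1841/240 ≠ 0; add h_7 = 1841/1200*b - 1841/240 to the basis.

The other S-polynomials (S(f_2,f_3), S(f_2,h_4), S(f_1,h_5), S(f_2,h_5), S(f_3,h_5), S(h_4,h_5), S(f_1,h_6), S(f_2,h_6), S(f_3,h_6), S(h_4,h_6), S(h_5,h_6), S(f_1,h_7), S(f_2,h_7), S(f_3,h_7), S(h_4,h_7), S(h_5,h_7), S(h_6,h_7)) all reduce to 0 modulo the current basis, so we have a Gröbner basis.
Inter-reduce: drop elements whose leading term is divisible by another's, tail-reduce, and make monic.
Reduced Gröbner basis: {a - 1, b - 5}.

The lex basis is triangular: the last element involves only b. Solving b - 5 = 0 gives b ∈ {5}; substituting each value into the earlier elements determines the remaining variables.
  b = 5: the earlier basis element becomes a - 1 = 0, giving a = 1 — point (1, 5).

{(1, 5)}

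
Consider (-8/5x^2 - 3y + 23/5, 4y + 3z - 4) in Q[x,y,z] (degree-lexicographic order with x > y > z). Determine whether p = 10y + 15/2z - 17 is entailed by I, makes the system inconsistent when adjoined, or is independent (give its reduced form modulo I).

First compute the reduced Gröbner basis of I by Buchberger's algorithm.
f_1 = -8/5x^2 - 3y + 23/5, LT = x^2.
f_2 = 4y + 3z - 4, LT = y.

The S-polynomials (S(f_1,f_2)) all reduce to 0 modulo the current basis, so we have a Gröbner basis.
Inter-reduce: drop elements whose leading term is divisible by another's, tail-reduce, and make monic.
Reduced Gröbner basis: {x^2 - 45/32z - 1, y + 3/4z - 1}.
Label its elements g_1 = x^2 - 45/32z - 1, g_2 = y + 3/4z - 1.

Reduce p = 10y + 15/2z - 17 modulo G:
  leading term y: subtract (10)·g_2 from 10y + 15/2z - 17 → -7
  leading term 1: no divisor's leading term divides it; move -7 to the remainder.
  normal form = -7.
The normal form is nonzero, so p ∉ I. Since p minus its normal form lies in I, I + (p) = I + (r) where r = -7; decide whether this ideal is the whole ring.
Here r = -7 is a nonzero constant, hence a unit: 1 ∈ I + (p), the Gröbner basis of I + (p) is {1}, and the enlarged system has no common solution — adjoining p is inconsistent.

Adjoining 10y + 15/2z - 17 makes the ideal the whole ring: the system is inconsistent.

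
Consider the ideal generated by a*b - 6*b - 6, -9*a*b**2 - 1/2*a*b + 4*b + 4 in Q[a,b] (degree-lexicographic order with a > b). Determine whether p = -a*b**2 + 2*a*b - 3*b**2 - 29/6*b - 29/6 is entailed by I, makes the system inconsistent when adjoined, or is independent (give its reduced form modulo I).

Adjoining -a*b**2 + 2*a*b - 3*b**2 - 29/6*b - 29/6 makes the ideal the whole ring: the system is inconsistent.

First compute the reduced Gröbner basis of I by Buchberger's algorithm.
f_1 = a*b - 6*b - 6, LT = a*b.
f_2 = -9*a*b**2 - 1/2*a*b + 4*b + 4, LT = a*b**2.

S(f_1,f_2): lcm = a*b**2. S = -1/18*a*b - 6*b**2 - 50/9*b + 4/9.
  leading term a*b: subtract (-1/18)·f_1 from -1/18*a*b - 6*b**2 - 50/9*b + 4/9 → -6*b**2 - 53/9*b + 1/9
  leading term b**2: no divisor's leading term divides it; move -6*b**2 to the remainder.
  leading term b: no divisor's leading term divides it; move -53/9*b to the remainder.
  leading term 1: no divisor's leading term divides it; move 1/9 to the remainder.
  remainder -6*b**2 - 53/9*b + 1/9 ≠ 0; add h_3 = -6*b**2 - 53/9*b + 1/9 to the basis.

S(f_1,h_3): lcm = a*b**2. S = -53/54*a*b - 6*b**2 + 1/54*a - 6*b.
  leading term a*b: subtract (-53/54)·f_1 from -53/54*a*b - 6*b**2 + 1/54*a - 6*b → -6*b**2 + 1/54*a - 107/9*b - 53/9
  leading term b**2: subtract (1)·h_3 from -6*b**2 + 1/54*a - 107/9*b - 53/9 → 1/54*a - 6*b - 6
  leading term a: no divisor's leading term divides it; move 1/54*a to the remainder.
  leading term b: no divisor's leading term divides it; move -6*b to the remainder.
  leading term 1: no divisor's leading term divides it; move -6 to the remainder.
  remainder 1/54*a - 6*b - 6 ≠ 0; add h_4 = 1/54*a - 6*b - 6 to the basis.

S(f_2,h_3): lcm = a*b**2. S = -25/27*a*b + 1/54*a - 4/9*b - 4/9.
  leading term a*b: subtract (-25/27)·f_1 from -25/27*a*b + 1/54*a - 4/9*b - 4/9 → 1/54*a - 6*b - 6
  leading term a: subtract (1)·h_4 from 1/54*a - 6*b - 6 → 0
  remainder 0.

S(f_1,h_4): lcm = a*b. S = 324*b**2 + 318*b - 6.
  leading term b**2: subtract (-54)·h_3 from 324*b**2 + 318*b - 6 → 0
  remainder 0.

S(f_2,h_4): lcm = a*b**2. S = 324*b**3 + 1/18*a*b + 324*b**2 - 4/9*b - 4/9.
  leading term b**3: subtract (-54*b)·h_3 from 324*b**3 + 1/18*a*b + 324*b**2 - 4/9*b - 4/9 → 1/18*a*b + 6*b**2 + 50/9*b - 4/9
  leading term a*b: subtract (1/18)·f_1 from 1/18*a*b + 6*b**2 + 50/9*b - 4/9 → 6*b**2 + 53/9*b - 1/9
  leading term b**2: subtract (-1)·h_3 from 6*b**2 + 53/9*b - 1/9 → 0
  remainder 0.

S(h_3,h_4): leading monomials are coprime, so the S-polynomial reduces to 0 (Buchberger's first criterion).
Every S-polynomial of the final basis reduces to 0, so we have a Gröbner basis.
Inter-reduce: drop elements whose leading term is divisible by another's, tail-reduce, and make monic.
Reduced Gröbner basis: {b**2 + 53/54*b - 1/54, a - 324*b - 324}.
Label its elements g_1 = b**2 + 53/54*b - 1/54, g_2 = a - 324*b - 324.

Reduce p = -a*b**2 + 2*a*b - 3*b**2 - 29/6*b - 29/6 modulo G:
  leading term a*b**2: subtract (-a)·g_1 from -a*b**2 + 2*a*b - 3*b**2 - 29/6*b - 29/6 → 161/54*a*b - 3*b**2 - 1/54*a - 29/6*b - 29/6
  leading term a*b: subtract (161/54*b)·g_2 from 161/54*a*b - 3*b**2 - 1/54*a - 29/6*b - 29/6 → 963*b**2 - 1/54*a + 5767/6*b - 29/6
  leading term b**2: subtract (963)·g_1 from 963*b**2 - 1/54*a + 5767/6*b - 29/6 → -1/54*a + 16*b + 13
  leading term a: subtract (-1/54)·g_2 from -1/54*a + 16*b + 13 → 10*b + 7
  leading term b: no divisor's leading term divides it; move 10*b to the remainder.
  leading term 1: no divisor's leading term divides it; move 7 to the remainder.
  normal form = 10*b + 7.
The normal form is nonzero, so p ∉ I. Since p minus its normal form lies in I, I + (p) = I + (r) where r = 10*b + 7; decide whether this ideal is the whole ring.
Run Buchberger on G together with r (pairs among the g_i already reduce to 0 since G is a Gröbner basis):
g_1 = b**2 + 53/54*b - 1/54, LT = b**2.
g_2 = a - 324*b - 324, LT = a.
r = 10*b + 7, LT = b.

S(g_1,g_2): leading monomials are coprime, so the S-polynomial reduces to 0 (Buchberger's first criterion).
S(g_1,r): lcm = b**2. S = 38/135*b - 1/54.
  leading term b: subtract (19/675)·r from 38/135*b - 1/54 → -97/450
  leading term 1: no divisor's leading term divides it; move -97/450 to the remainder.
  remainder -97/450 ≠ 0; add m_4 = -97/450 to the basis.

S(g_2,r): leading monomials are coprime, so the S-polynomial reduces to 0 (Buchberger's first criterion).
S(g_1,m_4): leading monomials are coprime, so the S-polynomial reduces to 0 (Buchberger's first criterion).
S(g_2,m_4): leading monomials are coprime, so the S-polynomial reduces to 0 (Buchberger's first criterion).
S(r,m_4): leading monomials are coprime, so the S-polynomial reduces to 0 (Buchberger's first criterion).
Every S-polynomial of the final basis reduces to 0, so we have a Gröbner basis.
Inter-reduce: drop elements whose leading term is divisible by another's, tail-reduce, and make monic.
Reduced Gröbner basis: {1}.
The reduced Gröbner basis of I + (p) is {1}: the ideal is the whole ring, so the enlarged system has no common solution — adjoining p is inconsistent.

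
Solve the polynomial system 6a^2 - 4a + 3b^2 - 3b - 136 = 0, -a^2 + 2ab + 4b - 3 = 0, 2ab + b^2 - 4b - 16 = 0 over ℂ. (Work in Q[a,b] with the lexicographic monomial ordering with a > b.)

{(5, 2)}

Compute a lex Gröbner basis by Buchberger's algorithm.
f_1 = 6a^2 - 4a + 3b^2 - 3b - 136, LT = a^2.
f_2 = -a^2 + 2ab + 4b - 3, LT = a^2.
f_3 = 2ab + b^2 - 4b - 16, LT = ab.

S(f_1,f_2): lcm = a^2. S = 2ab - 2/3a + 1/2b^2 + 7/2b - 77/3.
  leading term ab: subtract (1)·f_3 from 2ab - 2/3a + 1/2b^2 + 7/2b - 77/3 → -2/3a - 1/2b^2 + 15/2b - 29/3
  leading term a: no divisor's leading term divides it; move -2/3a to the remainder.
  leading term b^2: no divisor's leading term divides it; move -1/2b^2 to the remainder.
  leading term b: no divisor's leading term divides it; move 15/2b to the remainder.
  leading term 1: no divisor's leading term divides it; move -29/3 to the remainder.
  remainder -2/3a - 1/2b^2 + 15/2b - 29/3 ≠ 0; add h_4 = -2/3a - 1/2b^2 + 15/2b - 29/3 to the basis.

S(f_1,f_3): lcm = a^2b. S = -1/2ab^2 + 4/3ab + 8a + 1/2b^3 - 1/2b^2 - 68/3b.
  leading term ab^2: subtract (-1/4b)·f_3 from -1/2ab^2 + 4/3ab + 8a + 1/2b^3 - 1/2b^2 - 68/3b → 4/3ab + 8a + 3/4b^3 - 3/2b^2 - 80/3b
  leading term ab: subtract (2/3)·f_3 from 4/3ab + 8a + 3/4b^3 - 3/2b^2 - 80/3b → 8a + 3/4b^3 - 13/6b^2 - 24b + 32/3
  leading term a: subtract (-12)·h_4 from 8a + 3/4b^3 - 13/6b^2 - 24b + 32/3 → 3/4b^3 - 49/6b^2 + 66b - 316/3
  leading term b^3: no divisor's leading term divides it; move 3/4b^3 to the remainder.
  leading term b^2: no divisor's leading term divides it; move -49/6b^2 to the remainder.
  leading term b: no divisor's leading term divides it; move 66b to the remainder.
  leading term 1: no divisor's leading term divides it; move -316/3 to the remainder.
  remainder 3/4b^3 - 49/6b^2 + 66b - 316/3 ≠ 0; add h_5 = 3/4b^3 - 49/6b^2 + 66b - 316/3 to the basis.

S(f_2,f_3): lcm = a^2b. S = -5/2ab^2 + 2ab + 8a - 4b^2 + 3b.
  leading term ab^2: subtract (-5/4b)·f_3 from -5/2ab^2 + 2ab + 8a - 4b^2 + 3b → 2ab + 8a + 5/4b^3 - 9b^2 - 17b
  leading term ab: subtract (1)·f_3 from 2ab + 8a + 5/4b^3 - 9b^2 - 17b → 8a + 5/4b^3 - 10b^2 - 13b + 16
  leading term a: subtract (-12)·h_4 from 8a + 5/4b^3 - 10b^2 - 13b + 16 → 5/4b^3 - 16b^2 + 77b - 100
  leading term b^3: subtract (5/3)·h_5 from 5/4b^3 - 16b^2 + 77b - 100 → -43/18b^2 - 33b + 680/9
  leading term b^2: no divisor's leading term divides it; move -43/18b^2 to the remainder.
  leading term b: no divisor's leading term divides it; move -33b to the remainder.
  leading term 1: no divisor's leading term divides it; move 680/9 to the remainder.
  remainder -43/18b^2 - 33b + 680/9 ≠ 0; add h_6 = -43/18b^2 - 33b + 680/9 to the basis.

S(f_1,h_4): lcm = a^2. S = -3/4ab^2 + 45/4ab - 91/6a + 1/2b^2 - 1/2b - 68/3.
  leading term ab^2: subtract (-3/8b)·f_3 from -3/4ab^2 + 45/4ab - 91/6a + 1/2b^2 - 1/2b - 68/3 → 45/4ab - 91/6a + 3/8b^3 - b^2 - 13/2b - 68/3
  leading term ab: subtract (45/8)·f_3 from 45/4ab - 91/6a + 3/8b^3 - b^2 - 13/2b - 68/3 → -91/6a + 3/8b^3 - 53/8b^2 + 16b + 202/3
  leading term a: subtract (91/4)·h_4 from -91/6a + 3/8b^3 - 53/8b^2 + 16b + 202/3 → 3/8b^3 + 19/4b^2 - 1237/8b + 1149/4
  leading term b^3: subtract (1/2)·h_5 from 3/8b^3 + 19/4b^2 - 1237/8b + 1149/4 → 53/6b^2 - 1501/8b + 4079/12
  leading term b^2: subtract (-159/43)·h_6 from 53/6b^2 - 1501/8b + 4079/12 → -106519/344b + 106519/172
  leading term b: no divisor's leading term divides it; move -106519/344b to the remainder.
  leading term 1: no divisor's leading term divides it; move 106519/172 to the remainder.
  remainder -106519/344b + 106519/172 ≠ 0; add h_7 = -106519/344b + 106519/172 to the basis.

The other S-polynomials (S(f_2,h_4), S(f_3,h_4), S(f_1,h_5), S(f_2,h_5), S(f_3,h_5), S(h_4,h_5), S(f_1,h_6), S(f_2,h_6), S(f_3,h_6), S(h_4,h_6), S(h_5,h_6), S(f_1,h_7), S(f_2,h_7), S(f_3,h_7), S(h_4,h_7), S(h_5,h_7), S(h_6,h_7)) all reduce to 0 modulo the current basis, so we have a Gröbner basis.
Inter-reduce: drop elements whose leading term is divisible by another's, tail-reduce, and make monic.
Reduced Gröbner basis: {a - 5, b - 2}.

The lex basis is triangular: the last element involves only b. Solving b - 2 = 0 gives b ∈ {2}; substituting each value into the earlier elements determines the remaining variables.
  b = 2: the earlier basis element becomes a - 5 = 0, giving a = 5 — point (5, 2).
Check: every point annihilates each of the original generators.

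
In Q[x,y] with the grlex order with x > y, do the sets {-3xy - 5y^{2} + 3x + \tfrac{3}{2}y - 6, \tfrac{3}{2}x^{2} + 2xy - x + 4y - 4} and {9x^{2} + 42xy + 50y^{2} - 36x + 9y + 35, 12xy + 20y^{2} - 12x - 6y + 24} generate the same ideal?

Two ideals are equal iff their reduced Gröbner bases coincide (the reduced basis is unique for a fixed ordering).
Buchberger on the first generating set:
f_1 = -3xy - 5y^{2} + 3x + \tfrac{3}{2}y - 6, LT = xy.
f_2 = \tfrac{3}{2}x^{2} + 2xy - x + 4y - 4, LT = x^{2}.

S(f_1,f_2): lcm = x^{2}y. S = \tfrac{1}{3}xy^{2} - x^{2} + \tfrac{1}{6}xy - \tfrac{8}{3}y^{2} + 2x + \tfrac{8}{3}y.
  reduce S modulo (f_1, f_2):
  remainder -\tfrac{5}{9}y^{3} - \tfrac{50}{9}y^{2} + \tfrac{19}{6}x + \tfrac{67}{12}y - \tfrac{19}{3} ≠ 0; add g_3 = -\tfrac{5}{9}y^{3} - \tfrac{50}{9}y^{2} + \tfrac{19}{6}x + \tfrac{67}{12}y - \tfrac{19}{3} to the basis.

The other S-polynomials (S(f_1,g_3), S(f_2,g_3)) all reduce to 0 modulo the current basis, so we have a Gröbner basis.
Inter-reduce: drop elements whose leading term is divisible by another's, tail-reduce, and make monic.
Reduced Gröbner basis: {y^{3} + 10y^{2} - \tfrac{57}{10}x - \tfrac{201}{20}y + \tfrac{57}{5}, x^{2} - \tfrac{20}{9}y^{2} + \tfrac{2}{3}x + \tfrac{10}{3}y - \tfrac{16}{3}, xy + \tfrac{5}{3}y^{2} - x - \tfrac{1}{2}y + 2}.

Buchberger on the second generating set:
h_1 = 9x^{2} + 42xy + 50y^{2} - 36x + 9y + 35, LT = x^{2}.
h_2 = 12xy + 20y^{2} - 12x - 6y + 24, LT = xy.

S(h_1,h_2): lcm = x^{2}y. S = 3xy^{2} + \tfrac{50}{9}y^{3} + x^{2} - \tfrac{7}{2}xy + y^{2} - 2x + \tfrac{35}{9}y.
  reduce S modulo (h_1, h_2):
  remainder \tfrac{5}{9}y^{3} + \tfrac{50}{9}y^{2} - \tfrac{19}{6}x - \tfrac{205}{36}y + \tfrac{58}{9} ≠ 0; add k_3 = \tfrac{5}{9}y^{3} + \tfrac{50}{9}y^{2} - \tfrac{19}{6}x - \tfrac{205}{36}y + \tfrac{58}{9} to the basis.

The other S-polynomials (S(h_1,k_3), S(h_2,k_3)) all reduce to 0 modulo the current basis, so we have a Gröbner basis.
Inter-reduce: drop elements whose leading term is divisible by another's, tail-reduce, and make monic.
Reduced Gröbner basis: {y^{3} + 10y^{2} - \tfrac{57}{10}x - \tfrac{41}{4}y + \tfrac{58}{5}, x^{2} - \tfrac{20}{9}y^{2} + \tfrac{2}{3}x + \tfrac{10}{3}y - \tfrac{49}{9}, xy + \tfrac{5}{3}y^{2} - x - \tfrac{1}{2}y + 2}.

The bases are distinct; the ideals are different.
The same test decides containment: I ⊆ J iff every generator of I reduces to 0 modulo a Gröbner basis of J.

No, the ideals differ.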